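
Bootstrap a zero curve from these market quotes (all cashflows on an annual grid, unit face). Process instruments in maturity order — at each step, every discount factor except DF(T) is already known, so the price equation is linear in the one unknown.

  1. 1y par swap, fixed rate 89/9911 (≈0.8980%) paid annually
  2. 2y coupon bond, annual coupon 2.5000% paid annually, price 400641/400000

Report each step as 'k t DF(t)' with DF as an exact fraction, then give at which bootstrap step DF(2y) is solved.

1 1 9911/10000
2 2 953/1000
DF(2y) is solved at step 2

step 1 [1y] swap r/1=89/9911: DF=(1 − 89/9911·(0))/(1+89/9911) = 9911/10000 ≈ 0.991100
step 2 [2y] bond c/1=1/40: DF=(400641/400000 − 1/40·(0.991100))/(1+1/40) = 953/1000 ≈ 0.953000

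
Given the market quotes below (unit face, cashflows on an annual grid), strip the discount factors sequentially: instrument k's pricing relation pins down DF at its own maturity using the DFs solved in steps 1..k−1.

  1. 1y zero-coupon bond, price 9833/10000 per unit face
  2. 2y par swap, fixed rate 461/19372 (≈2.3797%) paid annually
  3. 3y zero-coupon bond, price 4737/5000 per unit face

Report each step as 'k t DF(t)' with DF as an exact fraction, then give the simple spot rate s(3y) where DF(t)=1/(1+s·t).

step 1 [1y] zero: DF = P = 9833/10000 ≈ 0.983300
step 2 [2y] swap r/1=461/19372: DF=(1 − 461/19372·(0.983300))/(1+461/19372) = 9539/10000 ≈ 0.953900
step 3 [3y] zero: DF = P = 4737/5000 ≈ 0.947400

1 1 9833/10000
2 2 9539/10000
3 3 4737/5000
s(3y) = (1/(4737/5000) − 1)/(3) = 263/14211 ≈ 1.8507%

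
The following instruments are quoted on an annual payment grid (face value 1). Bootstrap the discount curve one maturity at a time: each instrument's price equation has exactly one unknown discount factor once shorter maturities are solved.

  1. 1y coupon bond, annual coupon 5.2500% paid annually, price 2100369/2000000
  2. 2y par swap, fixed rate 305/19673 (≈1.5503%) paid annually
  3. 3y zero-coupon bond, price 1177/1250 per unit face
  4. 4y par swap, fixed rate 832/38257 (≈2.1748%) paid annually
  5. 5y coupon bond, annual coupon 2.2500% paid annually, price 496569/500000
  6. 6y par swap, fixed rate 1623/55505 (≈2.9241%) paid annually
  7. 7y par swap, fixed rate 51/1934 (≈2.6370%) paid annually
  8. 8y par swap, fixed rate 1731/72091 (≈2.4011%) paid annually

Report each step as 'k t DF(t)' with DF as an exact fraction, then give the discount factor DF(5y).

step 1 [1y] bond c/1=21/400: DF=(2100369/2000000 − 21/400·(0))/(1+21/400) = 4989/5000 ≈ 0.997800
step 2 [2y] swap r/1=305/19673: DF=(1 − 305/19673·(0.997800))/(1+305/19673) = 1939/2000 ≈ 0.969500
step 3 [3y] zero: DF = P = 1177/1250 ≈ 0.941600
step 4 [4y] swap r/1=832/38257: DF=(1 − 832/38257·(0.997800+0.969500+0.941600))/(1+832/38257) = 573/625 ≈ 0.916800
step 5 [5y] bond c/1=9/400: DF=(496569/500000 − 9/400·(0.997800+0.969500+0.941600+0.916800))/(1+9/400) = 8871/10000 ≈ 0.887100
step 6 [6y] swap r/1=1623/55505: DF=(1 − 1623/55505·(0.997800+0.969500+0.941600+0.916800+0.887100))/(1+1623/55505) = 8377/10000 ≈ 0.837700
step 7 [7y] swap r/1=51/1934: DF=(1 − 51/1934·(0.997800+0.969500+0.941600+0.916800+0.887100+0.837700))/(1+51/1934) = 8317/10000 ≈ 0.831700
step 8 [8y] swap r/1=1731/72091: DF=(1 − 1731/72091·(0.997800+0.969500+0.941600+0.916800+0.887100+0.837700+0.831700))/(1+1731/72091) = 8269/10000 ≈ 0.826900

1 1 4989/5000
2 2 1939/2000
3 3 1177/1250
4 4 573/625
5 5 8871/10000
6 6 8377/10000
7 7 8317/10000
8 8 8269/10000
DF(5y) = 8871/10000 ≈ 0.887100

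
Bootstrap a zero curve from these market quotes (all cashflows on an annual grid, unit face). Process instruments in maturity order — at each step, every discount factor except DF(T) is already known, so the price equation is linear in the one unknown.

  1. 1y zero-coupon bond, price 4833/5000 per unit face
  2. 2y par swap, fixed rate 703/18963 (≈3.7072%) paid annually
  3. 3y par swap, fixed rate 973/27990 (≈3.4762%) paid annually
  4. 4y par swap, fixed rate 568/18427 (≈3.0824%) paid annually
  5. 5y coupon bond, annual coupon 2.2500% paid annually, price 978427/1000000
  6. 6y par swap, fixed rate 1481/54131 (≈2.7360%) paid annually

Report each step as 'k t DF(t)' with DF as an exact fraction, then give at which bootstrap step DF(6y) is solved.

step 1 [1y] zero: DF = P = 4833/5000 ≈ 0.966600
step 2 [2y] swap r/1=703/18963: DF=(1 − 703/18963·(0.966600))/(1+703/18963) = 9297/10000 ≈ 0.929700
step 3 [3y] swap r/1=973/27990: DF=(1 − 973/27990·(0.966600+0.929700))/(1+973/27990) = 9027/10000 ≈ 0.902700
step 4 [4y] swap r/1=568/18427: DF=(1 − 568/18427·(0.966600+0.929700+0.902700))/(1+568/18427) = 554/625 ≈ 0.886400
step 5 [5y] bond c/1=9/400: DF=(978427/1000000 − 9/400·(0.966600+0.929700+0.902700+0.886400))/(1+9/400) = 4379/5000 ≈ 0.875800
step 6 [6y] swap r/1=1481/54131: DF=(1 − 1481/54131·(0.966600+0.929700+0.902700+0.886400+0.875800))/(1+1481/54131) = 8519/10000 ≈ 0.851900

1 1 4833/5000
2 2 9297/10000
3 3 9027/10000
4 4 554/625
5 5 4379/5000
6 6 8519/10000
DF(6y) is solved at step 6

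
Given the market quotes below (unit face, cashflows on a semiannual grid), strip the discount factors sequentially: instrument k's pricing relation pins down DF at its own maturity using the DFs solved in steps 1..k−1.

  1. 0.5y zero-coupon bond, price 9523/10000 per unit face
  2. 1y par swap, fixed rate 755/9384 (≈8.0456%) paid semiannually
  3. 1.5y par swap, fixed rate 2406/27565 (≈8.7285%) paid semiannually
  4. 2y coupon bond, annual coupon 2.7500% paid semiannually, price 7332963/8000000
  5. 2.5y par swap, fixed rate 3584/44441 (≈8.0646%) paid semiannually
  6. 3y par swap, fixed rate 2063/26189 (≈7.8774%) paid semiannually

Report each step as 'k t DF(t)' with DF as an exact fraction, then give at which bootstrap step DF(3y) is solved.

step 1 [0.5y] zero: DF = P = 9523/10000 ≈ 0.952300
step 2 [1y] swap r/2=755/18768: DF=(1 − 755/18768·(0.952300))/(1+755/18768) = 1849/2000 ≈ 0.924500
step 3 [1.5y] swap r/2=1203/27565: DF=(1 − 1203/27565·(0.952300+0.924500))/(1+1203/27565) = 8797/10000 ≈ 0.879700
step 4 [2y] bond c/2=11/800: DF=(7332963/8000000 − 11/800·(0.952300+0.924500+0.879700))/(1+11/800) = 2167/2500 ≈ 0.866800
step 5 [2.5y] swap r/2=1792/44441: DF=(1 − 1792/44441·(0.952300+0.924500+0.879700+0.866800))/(1+1792/44441) = 513/625 ≈ 0.820800
step 6 [3y] swap r/2=2063/52378: DF=(1 − 2063/52378·(0.952300+0.924500+0.879700+0.866800+0.820800))/(1+2063/52378) = 7937/10000 ≈ 0.793700

1 1/2 9523/10000
2 1 1849/2000
3 3/2 8797/10000
4 2 2167/2500
5 5/2 513/625
6 3 7937/10000
DF(3y) is solved at step 6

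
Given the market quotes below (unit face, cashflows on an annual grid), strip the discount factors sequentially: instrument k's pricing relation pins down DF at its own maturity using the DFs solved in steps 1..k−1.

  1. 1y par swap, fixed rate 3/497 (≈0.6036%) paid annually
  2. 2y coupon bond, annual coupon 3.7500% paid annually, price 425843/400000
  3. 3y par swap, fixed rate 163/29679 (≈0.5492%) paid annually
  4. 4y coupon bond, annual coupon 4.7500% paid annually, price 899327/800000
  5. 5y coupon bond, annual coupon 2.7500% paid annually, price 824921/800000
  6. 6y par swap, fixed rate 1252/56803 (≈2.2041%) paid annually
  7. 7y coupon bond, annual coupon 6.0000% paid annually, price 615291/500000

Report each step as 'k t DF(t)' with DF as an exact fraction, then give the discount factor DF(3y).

1 1 497/500
2 2 4951/5000
3 3 9837/10000
4 4 4693/5000
5 5 899/1000
6 6 2187/2500
7 7 4197/5000
DF(3y) = 9837/10000 ≈ 0.983700

step 1 [1y] swap r/1=3/497: DF=(1 − 3/497·(0))/(1+3/497) = 497/500 ≈ 0.994000
step 2 [2y] bond c/1=3/80: DF=(425843/400000 − 3/80·(0.994000))/(1+3/80) = 4951/5000 ≈ 0.990200
step 3 [3y] swap r/1=163/29679: DF=(1 − 163/29679·(0.994000+0.990200))/(1+163/29679) = 9837/10000 ≈ 0.983700
step 4 [4y] bond c/1=19/400: DF=(899327/800000 − 19/400·(0.994000+0.990200+0.983700))/(1+19/400) = 4693/5000 ≈ 0.938600
step 5 [5y] bond c/1=11/400: DF=(824921/800000 − 11/400·(0.994000+0.990200+0.983700+0.938600))/(1+11/400) = 899/1000 ≈ 0.899000
step 6 [6y] swap r/1=1252/56803: DF=(1 − 1252/56803·(0.994000+0.990200+0.983700+0.938600+0.899000))/(1+1252/56803) = 2187/2500 ≈ 0.874800
step 7 [7y] bond c/1=3/50: DF=(615291/500000 − 3/50·(0.994000+0.990200+0.983700+0.938600+0.899000+0.874800))/(1+3/50) = 4197/5000 ≈ 0.839400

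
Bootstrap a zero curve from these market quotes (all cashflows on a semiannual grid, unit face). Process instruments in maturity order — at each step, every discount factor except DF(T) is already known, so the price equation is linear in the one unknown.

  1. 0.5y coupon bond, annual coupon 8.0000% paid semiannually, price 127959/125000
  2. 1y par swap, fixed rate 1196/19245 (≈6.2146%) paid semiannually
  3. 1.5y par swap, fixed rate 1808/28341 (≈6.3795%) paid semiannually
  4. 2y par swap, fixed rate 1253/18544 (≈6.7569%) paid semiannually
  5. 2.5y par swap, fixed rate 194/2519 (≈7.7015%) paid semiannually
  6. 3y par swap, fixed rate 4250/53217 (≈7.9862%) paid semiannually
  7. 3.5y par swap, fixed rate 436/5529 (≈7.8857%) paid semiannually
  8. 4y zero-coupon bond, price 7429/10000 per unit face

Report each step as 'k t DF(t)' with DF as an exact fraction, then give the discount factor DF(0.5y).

step 1 [0.5y] bond c/2=1/25: DF=(127959/125000 − 1/25·(0))/(1+1/25) = 9843/10000 ≈ 0.984300
step 2 [1y] swap r/2=598/19245: DF=(1 − 598/19245·(0.984300))/(1+598/19245) = 4701/5000 ≈ 0.940200
step 3 [1.5y] swap r/2=904/28341: DF=(1 − 904/28341·(0.984300+0.940200))/(1+904/28341) = 1137/1250 ≈ 0.909600
step 4 [2y] swap r/2=1253/37088: DF=(1 − 1253/37088·(0.984300+0.940200+0.909600))/(1+1253/37088) = 8747/10000 ≈ 0.874700
step 5 [2.5y] swap r/2=97/2519: DF=(1 − 97/2519·(0.984300+0.940200+0.909600+0.874700))/(1+97/2519) = 4127/5000 ≈ 0.825400
step 6 [3y] swap r/2=2125/53217: DF=(1 − 2125/53217·(0.984300+0.940200+0.909600+0.874700+0.825400))/(1+2125/53217) = 63/80 ≈ 0.787500
step 7 [3.5y] swap r/2=218/5529: DF=(1 − 218/5529·(0.984300+0.940200+0.909600+0.874700+0.825400+0.787500))/(1+218/5529) = 3801/5000 ≈ 0.760200
step 8 [4y] zero: DF = P = 7429/10000 ≈ 0.742900

1 1/2 9843/10000
2 1 4701/5000
3 3/2 1137/1250
4 2 8747/10000
5 5/2 4127/5000
6 3 63/80
7 7/2 3801/5000
8 4 7429/10000
DF(0.5y) = 9843/10000 ≈ 0.984300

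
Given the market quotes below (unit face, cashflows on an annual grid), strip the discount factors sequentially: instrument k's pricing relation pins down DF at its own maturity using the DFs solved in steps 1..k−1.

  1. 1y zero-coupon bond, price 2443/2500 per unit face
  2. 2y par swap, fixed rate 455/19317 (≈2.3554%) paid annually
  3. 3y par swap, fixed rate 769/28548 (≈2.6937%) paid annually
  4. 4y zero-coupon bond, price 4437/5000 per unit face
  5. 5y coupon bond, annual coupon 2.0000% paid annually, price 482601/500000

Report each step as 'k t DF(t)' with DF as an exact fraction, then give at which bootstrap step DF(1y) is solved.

step 1 [1y] zero: DF = P = 2443/2500 ≈ 0.977200
step 2 [2y] swap r/1=455/19317: DF=(1 − 455/19317·(0.977200))/(1+455/19317) = 1909/2000 ≈ 0.954500
step 3 [3y] swap r/1=769/28548: DF=(1 − 769/28548·(0.977200+0.954500))/(1+769/28548) = 9231/10000 ≈ 0.923100
step 4 [4y] zero: DF = P = 4437/5000 ≈ 0.887400
step 5 [5y] bond c/1=1/50: DF=(482601/500000 − 1/50·(0.977200+0.954500+0.923100+0.887400))/(1+1/50) = 8729/10000 ≈ 0.872900

1 1 2443/2500
2 2 1909/2000
3 3 9231/10000
4 4 4437/5000
5 5 8729/10000
DF(1y) is solved at step 1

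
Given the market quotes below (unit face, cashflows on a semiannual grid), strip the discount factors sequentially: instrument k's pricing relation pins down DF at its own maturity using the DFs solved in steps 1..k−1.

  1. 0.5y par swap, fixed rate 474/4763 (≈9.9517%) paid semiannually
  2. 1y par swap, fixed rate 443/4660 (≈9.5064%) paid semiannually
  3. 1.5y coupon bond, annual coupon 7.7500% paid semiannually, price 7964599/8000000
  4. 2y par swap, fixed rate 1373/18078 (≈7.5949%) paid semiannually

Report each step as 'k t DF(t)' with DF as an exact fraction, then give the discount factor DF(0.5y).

step 1 [0.5y] swap r/2=237/4763: DF=(1 − 237/4763·(0))/(1+237/4763) = 4763/5000 ≈ 0.952600
step 2 [1y] swap r/2=443/9320: DF=(1 − 443/9320·(0.952600))/(1+443/9320) = 4557/5000 ≈ 0.911400
step 3 [1.5y] bond c/2=31/800: DF=(7964599/8000000 − 31/800·(0.952600+0.911400))/(1+31/800) = 8889/10000 ≈ 0.888900
step 4 [2y] swap r/2=1373/36156: DF=(1 − 1373/36156·(0.952600+0.911400+0.888900))/(1+1373/36156) = 8627/10000 ≈ 0.862700

1 1/2 4763/5000
2 1 4557/5000
3 3/2 8889/10000
4 2 8627/10000
DF(0.5y) = 4763/5000 ≈ 0.952600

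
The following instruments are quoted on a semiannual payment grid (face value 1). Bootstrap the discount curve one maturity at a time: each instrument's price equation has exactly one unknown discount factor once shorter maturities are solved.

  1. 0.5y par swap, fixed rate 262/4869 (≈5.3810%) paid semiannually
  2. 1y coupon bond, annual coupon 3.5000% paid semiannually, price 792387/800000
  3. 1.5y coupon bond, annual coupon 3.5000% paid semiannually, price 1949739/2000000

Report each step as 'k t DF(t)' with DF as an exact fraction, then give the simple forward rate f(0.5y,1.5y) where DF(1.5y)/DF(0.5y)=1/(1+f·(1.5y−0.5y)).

step 1 [0.5y] swap r/2=131/4869: DF=(1 − 131/4869·(0))/(1+131/4869) = 4869/5000 ≈ 0.973800
step 2 [1y] bond c/2=7/400: DF=(792387/800000 − 7/400·(0.973800))/(1+7/400) = 9567/10000 ≈ 0.956700
step 3 [1.5y] bond c/2=7/400: DF=(1949739/2000000 − 7/400·(0.973800+0.956700))/(1+7/400) = 9249/10000 ≈ 0.924900

1 1/2 4869/5000
2 1 9567/10000
3 3/2 9249/10000
f(0.5y,1.5y) = ((4869/5000)/(9249/10000) − 1)/(1) = 163/3083 ≈ 5.2871%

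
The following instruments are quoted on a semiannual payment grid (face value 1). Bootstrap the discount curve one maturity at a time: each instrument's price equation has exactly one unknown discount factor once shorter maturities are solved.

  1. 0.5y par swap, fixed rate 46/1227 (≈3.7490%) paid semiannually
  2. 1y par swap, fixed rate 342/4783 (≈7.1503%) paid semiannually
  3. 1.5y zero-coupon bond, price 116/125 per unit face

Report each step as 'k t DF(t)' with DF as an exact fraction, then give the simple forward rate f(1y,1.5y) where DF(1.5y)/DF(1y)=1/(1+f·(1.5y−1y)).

step 1 [0.5y] swap r/2=23/1227: DF=(1 − 23/1227·(0))/(1+23/1227) = 1227/1250 ≈ 0.981600
step 2 [1y] swap r/2=171/4783: DF=(1 − 171/4783·(0.981600))/(1+171/4783) = 2329/2500 ≈ 0.931600
step 3 [1.5y] zero: DF = P = 116/125 ≈ 0.928000

1 1/2 1227/1250
2 1 2329/2500
3 3/2 116/125
f(1y,1.5y) = ((2329/2500)/(116/125) − 1)/(1/2) = 9/1160 ≈ 0.7759%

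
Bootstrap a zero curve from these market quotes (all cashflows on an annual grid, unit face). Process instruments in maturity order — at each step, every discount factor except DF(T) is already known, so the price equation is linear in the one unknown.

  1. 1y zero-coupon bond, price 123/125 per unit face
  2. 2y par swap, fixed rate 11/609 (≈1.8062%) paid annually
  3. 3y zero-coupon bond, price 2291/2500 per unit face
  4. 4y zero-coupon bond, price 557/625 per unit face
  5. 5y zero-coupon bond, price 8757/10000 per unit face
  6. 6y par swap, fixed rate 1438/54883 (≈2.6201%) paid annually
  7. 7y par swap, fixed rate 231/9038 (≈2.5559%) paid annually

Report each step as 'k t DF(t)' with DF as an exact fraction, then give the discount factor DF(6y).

step 1 [1y] zero: DF = P = 123/125 ≈ 0.984000
step 2 [2y] swap r/1=11/609: DF=(1 − 11/609·(0.984000))/(1+11/609) = 603/625 ≈ 0.964800
step 3 [3y] zero: DF = P = 2291/2500 ≈ 0.916400
step 4 [4y] zero: DF = P = 557/625 ≈ 0.891200
step 5 [5y] zero: DF = P = 8757/10000 ≈ 0.875700
step 6 [6y] swap r/1=1438/54883: DF=(1 − 1438/54883·(0.984000+0.964800+0.916400+0.891200+0.875700))/(1+1438/54883) = 4281/5000 ≈ 0.856200
step 7 [7y] swap r/1=231/9038: DF=(1 − 231/9038·(0.984000+0.964800+0.916400+0.891200+0.875700+0.856200))/(1+231/9038) = 8383/10000 ≈ 0.838300

1 1 123/125
2 2 603/625
3 3 2291/2500
4 4 557/625
5 5 8757/10000
6 6 4281/5000
7 7 8383/10000
DF(6y) = 4281/5000 ≈ 0.856200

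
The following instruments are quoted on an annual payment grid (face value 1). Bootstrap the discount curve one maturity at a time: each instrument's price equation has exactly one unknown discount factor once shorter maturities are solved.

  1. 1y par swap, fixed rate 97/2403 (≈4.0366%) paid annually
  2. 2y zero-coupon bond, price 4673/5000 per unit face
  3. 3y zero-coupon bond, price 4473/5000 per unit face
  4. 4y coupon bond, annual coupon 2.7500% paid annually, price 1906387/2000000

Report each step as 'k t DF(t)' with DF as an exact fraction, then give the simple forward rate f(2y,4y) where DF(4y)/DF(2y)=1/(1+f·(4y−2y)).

1 1 2403/2500
2 2 4673/5000
3 3 4473/5000
4 4 853/1000
f(2y,4y) = ((4673/5000)/(853/1000) − 1)/(2) = 204/4265 ≈ 4.7831%

step 1 [1y] swap r/1=97/2403: DF=(1 − 97/2403·(0))/(1+97/2403) = 2403/2500 ≈ 0.961200
step 2 [2y] zero: DF = P = 4673/5000 ≈ 0.934600
step 3 [3y] zero: DF = P = 4473/5000 ≈ 0.894600
step 4 [4y] bond c/1=11/400: DF=(1906387/2000000 − 11/400·(0.961200+0.934600+0.894600))/(1+11/400) = 853/1000 ≈ 0.853000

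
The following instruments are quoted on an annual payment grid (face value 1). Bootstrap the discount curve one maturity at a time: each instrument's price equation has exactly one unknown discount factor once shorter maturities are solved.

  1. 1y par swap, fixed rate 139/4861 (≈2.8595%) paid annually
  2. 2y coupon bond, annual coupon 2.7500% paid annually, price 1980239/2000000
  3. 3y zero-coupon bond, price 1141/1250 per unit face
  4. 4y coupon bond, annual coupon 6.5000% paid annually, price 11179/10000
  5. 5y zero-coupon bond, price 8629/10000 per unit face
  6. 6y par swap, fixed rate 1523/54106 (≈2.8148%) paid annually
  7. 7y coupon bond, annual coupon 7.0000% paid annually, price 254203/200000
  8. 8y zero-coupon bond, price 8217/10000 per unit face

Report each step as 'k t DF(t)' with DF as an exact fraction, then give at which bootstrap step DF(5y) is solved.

step 1 [1y] swap r/1=139/4861: DF=(1 − 139/4861·(0))/(1+139/4861) = 4861/5000 ≈ 0.972200
step 2 [2y] bond c/1=11/400: DF=(1980239/2000000 − 11/400·(0.972200))/(1+11/400) = 586/625 ≈ 0.937600
step 3 [3y] zero: DF = P = 1141/1250 ≈ 0.912800
step 4 [4y] bond c/1=13/200: DF=(11179/10000 − 13/200·(0.972200+0.937600+0.912800))/(1+13/200) = 4387/5000 ≈ 0.877400
step 5 [5y] zero: DF = P = 8629/10000 ≈ 0.862900
step 6 [6y] swap r/1=1523/54106: DF=(1 − 1523/54106·(0.972200+0.937600+0.912800+0.877400+0.862900))/(1+1523/54106) = 8477/10000 ≈ 0.847700
step 7 [7y] bond c/1=7/100: DF=(254203/200000 − 7/100·(0.972200+0.937600+0.912800+0.877400+0.862900+0.847700))/(1+7/100) = 8339/10000 ≈ 0.833900
step 8 [8y] zero: DF = P = 8217/10000 ≈ 0.821700

1 1 4861/5000
2 2 586/625
3 3 1141/1250
4 4 4387/5000
5 5 8629/10000
6 6 8477/10000
7 7 8339/10000
8 8 8217/10000
DF(5y) is solved at step 5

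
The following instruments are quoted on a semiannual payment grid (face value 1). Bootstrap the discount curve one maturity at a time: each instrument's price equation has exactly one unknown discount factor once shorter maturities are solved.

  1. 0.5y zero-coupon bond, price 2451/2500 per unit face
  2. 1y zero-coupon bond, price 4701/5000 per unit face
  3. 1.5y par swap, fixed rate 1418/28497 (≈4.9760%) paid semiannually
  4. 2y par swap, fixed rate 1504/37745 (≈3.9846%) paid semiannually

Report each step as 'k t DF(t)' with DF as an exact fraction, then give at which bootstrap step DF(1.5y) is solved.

step 1 [0.5y] zero: DF = P = 2451/2500 ≈ 0.980400
step 2 [1y] zero: DF = P = 4701/5000 ≈ 0.940200
step 3 [1.5y] swap r/2=709/28497: DF=(1 − 709/28497·(0.980400+0.940200))/(1+709/28497) = 9291/10000 ≈ 0.929100
step 4 [2y] swap r/2=752/37745: DF=(1 − 752/37745·(0.980400+0.940200+0.929100))/(1+752/37745) = 578/625 ≈ 0.924800

1 1/2 2451/2500
2 1 4701/5000
3 3/2 9291/10000
4 2 578/625
DF(1.5y) is solved at step 3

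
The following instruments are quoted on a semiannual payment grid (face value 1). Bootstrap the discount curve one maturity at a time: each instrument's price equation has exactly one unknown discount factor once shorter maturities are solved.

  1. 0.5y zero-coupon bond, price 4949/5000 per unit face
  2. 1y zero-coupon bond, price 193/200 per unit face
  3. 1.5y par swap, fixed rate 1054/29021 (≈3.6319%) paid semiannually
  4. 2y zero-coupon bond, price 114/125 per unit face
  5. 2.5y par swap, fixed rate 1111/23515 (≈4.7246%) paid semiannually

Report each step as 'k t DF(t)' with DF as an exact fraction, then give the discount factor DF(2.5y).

1 1/2 4949/5000
2 1 193/200
3 3/2 9473/10000
4 2 114/125
5 5/2 8889/10000
DF(2.5y) = 8889/10000 ≈ 0.888900

step 1 [0.5y] zero: DF = P = 4949/5000 ≈ 0.989800
step 2 [1y] zero: DF = P = 193/200 ≈ 0.965000
step 3 [1.5y] swap r/2=527/29021: DF=(1 − 527/29021·(0.989800+0.965000))/(1+527/29021) = 9473/10000 ≈ 0.947300
step 4 [2y] zero: DF = P = 114/125 ≈ 0.912000
step 5 [2.5y] swap r/2=1111/47030: DF=(1 − 1111/47030·(0.989800+0.965000+0.947300+0.912000))/(1+1111/47030) = 8889/10000 ≈ 0.888900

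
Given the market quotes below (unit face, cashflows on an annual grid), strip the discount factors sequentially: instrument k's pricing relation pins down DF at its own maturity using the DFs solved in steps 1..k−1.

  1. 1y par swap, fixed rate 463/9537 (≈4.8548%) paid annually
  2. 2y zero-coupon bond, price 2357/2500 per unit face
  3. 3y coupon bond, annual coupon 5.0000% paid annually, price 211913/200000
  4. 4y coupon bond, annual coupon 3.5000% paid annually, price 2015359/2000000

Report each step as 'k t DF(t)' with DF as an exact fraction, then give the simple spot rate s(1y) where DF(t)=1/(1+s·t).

1 1 9537/10000
2 2 2357/2500
3 3 2297/2500
4 4 549/625
s(1y) = (1/(9537/10000) − 1)/(1) = 463/9537 ≈ 4.8548%

step 1 [1y] swap r/1=463/9537: DF=(1 − 463/9537·(0))/(1+463/9537) = 9537/10000 ≈ 0.953700
step 2 [2y] zero: DF = P = 2357/2500 ≈ 0.942800
step 3 [3y] bond c/1=1/20: DF=(211913/200000 − 1/20·(0.953700+0.942800))/(1+1/20) = 2297/2500 ≈ 0.918800
step 4 [4y] bond c/1=7/200: DF=(2015359/2000000 − 7/200·(0.953700+0.942800+0.918800))/(1+7/200) = 549/625 ≈ 0.878400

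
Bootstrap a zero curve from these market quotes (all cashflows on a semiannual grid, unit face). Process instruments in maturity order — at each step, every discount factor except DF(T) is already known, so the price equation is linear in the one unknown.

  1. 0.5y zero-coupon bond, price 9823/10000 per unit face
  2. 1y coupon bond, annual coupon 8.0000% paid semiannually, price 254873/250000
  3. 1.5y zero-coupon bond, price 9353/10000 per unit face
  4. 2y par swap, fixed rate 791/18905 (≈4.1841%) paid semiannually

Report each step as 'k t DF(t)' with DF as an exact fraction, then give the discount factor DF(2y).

1 1/2 9823/10000
2 1 377/400
3 3/2 9353/10000
4 2 9209/10000
DF(2y) = 9209/10000 ≈ 0.920900

step 1 [0.5y] zero: DF = P = 9823/10000 ≈ 0.982300
step 2 [1y] bond c/2=1/25: DF=(254873/250000 − 1/25·(0.982300))/(1+1/25) = 377/400 ≈ 0.942500
step 3 [1.5y] zero: DF = P = 9353/10000 ≈ 0.935300
step 4 [2y] swap r/2=791/37810: DF=(1 − 791/37810·(0.982300+0.942500+0.935300))/(1+791/37810) = 9209/10000 ≈ 0.920900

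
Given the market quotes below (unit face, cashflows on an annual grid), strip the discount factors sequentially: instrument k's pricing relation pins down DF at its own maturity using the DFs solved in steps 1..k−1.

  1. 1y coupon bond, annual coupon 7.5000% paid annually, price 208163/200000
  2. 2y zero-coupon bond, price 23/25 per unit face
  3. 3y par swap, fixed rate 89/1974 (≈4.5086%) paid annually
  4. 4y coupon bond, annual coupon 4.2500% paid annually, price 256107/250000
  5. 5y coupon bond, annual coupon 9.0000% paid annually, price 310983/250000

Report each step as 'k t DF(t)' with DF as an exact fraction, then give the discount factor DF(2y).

1 1 4841/5000
2 2 23/25
3 3 4377/5000
4 4 87/100
5 5 2103/2500
DF(2y) = 23/25 ≈ 0.920000

step 1 [1y] bond c/1=3/40: DF=(208163/200000 − 3/40·(0))/(1+3/40) = 4841/5000 ≈ 0.968200
step 2 [2y] zero: DF = P = 23/25 ≈ 0.920000
step 3 [3y] swap r/1=89/1974: DF=(1 − 89/1974·(0.968200+0.920000))/(1+89/1974) = 4377/5000 ≈ 0.875400
step 4 [4y] bond c/1=17/400: DF=(256107/250000 − 17/400·(0.968200+0.920000+0.875400))/(1+17/400) = 87/100 ≈ 0.870000
step 5 [5y] bond c/1=9/100: DF=(310983/250000 − 9/100·(0.968200+0.920000+0.875400+0.870000))/(1+9/100) = 2103/2500 ≈ 0.841200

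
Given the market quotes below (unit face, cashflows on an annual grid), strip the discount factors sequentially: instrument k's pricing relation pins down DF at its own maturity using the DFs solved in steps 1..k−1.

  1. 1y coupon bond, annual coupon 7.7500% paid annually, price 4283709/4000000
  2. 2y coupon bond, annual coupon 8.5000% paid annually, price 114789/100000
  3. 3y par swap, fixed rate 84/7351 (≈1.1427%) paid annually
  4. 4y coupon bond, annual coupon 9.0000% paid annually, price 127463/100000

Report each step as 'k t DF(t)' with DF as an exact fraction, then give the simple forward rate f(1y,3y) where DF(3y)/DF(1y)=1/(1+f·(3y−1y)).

1 1 9939/10000
2 2 9801/10000
3 3 604/625
4 4 4633/5000
f(1y,3y) = ((9939/10000)/(604/625) − 1)/(2) = 275/19328 ≈ 1.4228%

step 1 [1y] bond c/1=31/400: DF=(4283709/4000000 − 31/400·(0))/(1+31/400) = 9939/10000 ≈ 0.993900
step 2 [2y] bond c/1=17/200: DF=(114789/100000 − 17/200·(0.993900))/(1+17/200) = 9801/10000 ≈ 0.980100
step 3 [3y] swap r/1=84/7351: DF=(1 − 84/7351·(0.993900+0.980100))/(1+84/7351) = 604/625 ≈ 0.966400
step 4 [4y] bond c/1=9/100: DF=(127463/100000 − 9/100·(0.993900+0.980100+0.966400))/(1+9/100) = 4633/5000 ≈ 0.926600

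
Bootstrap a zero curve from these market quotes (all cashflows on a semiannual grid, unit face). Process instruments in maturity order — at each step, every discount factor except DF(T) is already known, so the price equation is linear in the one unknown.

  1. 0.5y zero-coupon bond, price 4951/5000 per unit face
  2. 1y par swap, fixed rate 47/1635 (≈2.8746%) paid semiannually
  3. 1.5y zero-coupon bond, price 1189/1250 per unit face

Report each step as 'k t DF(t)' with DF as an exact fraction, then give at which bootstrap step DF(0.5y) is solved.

step 1 [0.5y] zero: DF = P = 4951/5000 ≈ 0.990200
step 2 [1y] swap r/2=47/3270: DF=(1 − 47/3270·(0.990200))/(1+47/3270) = 4859/5000 ≈ 0.971800
step 3 [1.5y] zero: DF = P = 1189/1250 ≈ 0.951200

1 1/2 4951/5000
2 1 4859/5000
3 3/2 1189/1250
DF(0.5y) is solved at step 1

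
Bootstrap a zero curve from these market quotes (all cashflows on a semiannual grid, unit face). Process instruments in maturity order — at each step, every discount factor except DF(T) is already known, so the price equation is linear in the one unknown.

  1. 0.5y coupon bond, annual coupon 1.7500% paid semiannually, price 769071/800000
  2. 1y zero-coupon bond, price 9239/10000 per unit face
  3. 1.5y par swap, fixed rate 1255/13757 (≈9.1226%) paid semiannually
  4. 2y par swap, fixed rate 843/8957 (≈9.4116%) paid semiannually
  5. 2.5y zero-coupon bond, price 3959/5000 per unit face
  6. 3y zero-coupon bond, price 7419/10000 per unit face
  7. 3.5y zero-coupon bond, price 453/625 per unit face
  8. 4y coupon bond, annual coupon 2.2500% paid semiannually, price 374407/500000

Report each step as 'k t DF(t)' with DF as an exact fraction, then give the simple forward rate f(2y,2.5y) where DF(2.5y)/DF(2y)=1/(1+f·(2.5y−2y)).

step 1 [0.5y] bond c/2=7/800: DF=(769071/800000 − 7/800·(0))/(1+7/800) = 953/1000 ≈ 0.953000
step 2 [1y] zero: DF = P = 9239/10000 ≈ 0.923900
step 3 [1.5y] swap r/2=1255/27514: DF=(1 − 1255/27514·(0.953000+0.923900))/(1+1255/27514) = 1749/2000 ≈ 0.874500
step 4 [2y] swap r/2=843/17914: DF=(1 − 843/17914·(0.953000+0.923900+0.874500))/(1+843/17914) = 4157/5000 ≈ 0.831400
step 5 [2.5y] zero: DF = P = 3959/5000 ≈ 0.791800
step 6 [3y] zero: DF = P = 7419/10000 ≈ 0.741900
step 7 [3.5y] zero: DF = P = 453/625 ≈ 0.724800
step 8 [4y] bond c/2=9/800: DF=(374407/500000 − 9/800·(0.953000+0.923900+0.874500+0.831400+0.791800+0.741900+0.724800))/(1+9/800) = 1351/2000 ≈ 0.675500

1 1/2 953/1000
2 1 9239/10000
3 3/2 1749/2000
4 2 4157/5000
5 5/2 3959/5000
6 3 7419/10000
7 7/2 453/625
8 4 1351/2000
f(2y,2.5y) = ((4157/5000)/(3959/5000) − 1)/(1/2) = 396/3959 ≈ 10.0025%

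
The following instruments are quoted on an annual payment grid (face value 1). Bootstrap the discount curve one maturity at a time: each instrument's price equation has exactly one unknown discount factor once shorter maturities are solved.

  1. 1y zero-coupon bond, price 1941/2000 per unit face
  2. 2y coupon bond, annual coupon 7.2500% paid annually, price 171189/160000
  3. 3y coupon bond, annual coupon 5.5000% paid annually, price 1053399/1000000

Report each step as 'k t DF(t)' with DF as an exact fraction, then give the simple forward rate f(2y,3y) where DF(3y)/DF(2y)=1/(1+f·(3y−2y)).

step 1 [1y] zero: DF = P = 1941/2000 ≈ 0.970500
step 2 [2y] bond c/1=29/400: DF=(171189/160000 − 29/400·(0.970500))/(1+29/400) = 233/250 ≈ 0.932000
step 3 [3y] bond c/1=11/200: DF=(1053399/1000000 − 11/200·(0.970500+0.932000))/(1+11/200) = 8993/10000 ≈ 0.899300

1 1 1941/2000
2 2 233/250
3 3 8993/10000
f(2y,3y) = ((233/250)/(8993/10000) − 1)/(1) = 327/8993 ≈ 3.6362%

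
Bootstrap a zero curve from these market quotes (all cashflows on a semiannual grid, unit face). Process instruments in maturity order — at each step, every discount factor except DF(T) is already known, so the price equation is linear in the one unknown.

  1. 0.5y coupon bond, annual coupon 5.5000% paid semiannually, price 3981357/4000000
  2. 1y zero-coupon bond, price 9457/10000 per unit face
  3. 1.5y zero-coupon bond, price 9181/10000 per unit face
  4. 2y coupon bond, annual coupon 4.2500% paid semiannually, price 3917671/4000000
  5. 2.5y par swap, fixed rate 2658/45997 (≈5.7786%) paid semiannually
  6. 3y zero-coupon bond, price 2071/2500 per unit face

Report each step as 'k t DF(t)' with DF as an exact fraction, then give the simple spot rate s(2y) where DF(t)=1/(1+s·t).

1 1/2 9687/10000
2 1 9457/10000
3 3/2 9181/10000
4 2 9001/10000
5 5/2 8671/10000
6 3 2071/2500
s(2y) = (1/(9001/10000) − 1)/(2) = 999/18002 ≈ 5.5494%

step 1 [0.5y] bond c/2=11/400: DF=(3981357/4000000 − 11/400·(0))/(1+11/400) = 9687/10000 ≈ 0.968700
step 2 [1y] zero: DF = P = 9457/10000 ≈ 0.945700
step 3 [1.5y] zero: DF = P = 9181/10000 ≈ 0.918100
step 4 [2y] bond c/2=17/800: DF=(3917671/4000000 − 17/800·(0.968700+0.945700+0.918100))/(1+17/800) = 9001/10000 ≈ 0.900100
step 5 [2.5y] swap r/2=1329/45997: DF=(1 − 1329/45997·(0.968700+0.945700+0.918100+0.900100))/(1+1329/45997) = 8671/10000 ≈ 0.867100
step 6 [3y] zero: DF = P = 2071/2500 ≈ 0.828400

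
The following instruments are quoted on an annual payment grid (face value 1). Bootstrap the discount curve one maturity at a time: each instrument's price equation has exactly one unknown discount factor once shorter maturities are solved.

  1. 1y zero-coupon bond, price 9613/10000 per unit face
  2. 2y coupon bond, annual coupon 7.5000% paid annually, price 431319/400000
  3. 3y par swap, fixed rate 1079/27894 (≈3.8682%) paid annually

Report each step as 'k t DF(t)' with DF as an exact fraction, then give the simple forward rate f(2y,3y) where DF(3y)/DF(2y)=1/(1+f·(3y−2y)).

1 1 9613/10000
2 2 117/125
3 3 8921/10000
f(2y,3y) = ((117/125)/(8921/10000) − 1)/(1) = 439/8921 ≈ 4.9210%

step 1 [1y] zero: DF = P = 9613/10000 ≈ 0.961300
step 2 [2y] bond c/1=3/40: DF=(431319/400000 − 3/40·(0.961300))/(1+3/40) = 117/125 ≈ 0.936000
step 3 [3y] swap r/1=1079/27894: DF=(1 − 1079/27894·(0.961300+0.936000))/(1+1079/27894) = 8921/10000 ≈ 0.892100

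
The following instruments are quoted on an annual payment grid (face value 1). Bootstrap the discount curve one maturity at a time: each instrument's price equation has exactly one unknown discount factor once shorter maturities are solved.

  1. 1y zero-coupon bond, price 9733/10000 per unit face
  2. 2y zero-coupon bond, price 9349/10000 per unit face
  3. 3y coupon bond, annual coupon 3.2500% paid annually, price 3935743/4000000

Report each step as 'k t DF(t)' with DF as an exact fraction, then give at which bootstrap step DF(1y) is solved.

1 1 9733/10000
2 2 9349/10000
3 3 8929/10000
DF(1y) is solved at step 1

step 1 [1y] zero: DF = P = 9733/10000 ≈ 0.973300
step 2 [2y] zero: DF = P = 9349/10000 ≈ 0.934900
step 3 [3y] bond c/1=13/400: DF=(3935743/4000000 − 13/400·(0.973300+0.934900))/(1+13/400) = 8929/10000 ≈ 0.892900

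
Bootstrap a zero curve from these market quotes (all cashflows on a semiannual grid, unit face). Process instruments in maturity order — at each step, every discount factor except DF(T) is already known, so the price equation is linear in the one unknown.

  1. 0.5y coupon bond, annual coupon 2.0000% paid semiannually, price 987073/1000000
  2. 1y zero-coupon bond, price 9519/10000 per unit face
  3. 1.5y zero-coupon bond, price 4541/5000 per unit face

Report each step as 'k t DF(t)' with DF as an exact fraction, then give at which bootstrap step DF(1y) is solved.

step 1 [0.5y] bond c/2=1/100: DF=(987073/1000000 − 1/100·(0))/(1+1/100) = 9773/10000 ≈ 0.977300
step 2 [1y] zero: DF = P = 9519/10000 ≈ 0.951900
step 3 [1.5y] zero: DF = P = 4541/5000 ≈ 0.908200

1 1/2 9773/10000
2 1 9519/10000
3 3/2 4541/5000
DF(1y) is solved at step 2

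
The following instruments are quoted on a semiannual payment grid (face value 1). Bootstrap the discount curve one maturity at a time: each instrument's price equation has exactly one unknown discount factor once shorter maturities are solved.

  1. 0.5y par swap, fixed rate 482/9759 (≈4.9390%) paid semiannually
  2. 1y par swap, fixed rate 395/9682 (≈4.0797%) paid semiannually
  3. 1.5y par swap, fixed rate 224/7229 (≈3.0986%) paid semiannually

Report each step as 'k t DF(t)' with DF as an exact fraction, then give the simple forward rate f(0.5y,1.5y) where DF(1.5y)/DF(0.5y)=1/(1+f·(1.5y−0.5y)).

1 1/2 9759/10000
2 1 1921/2000
3 3/2 597/625
f(0.5y,1.5y) = ((9759/10000)/(597/625) − 1)/(1) = 69/3184 ≈ 2.1671%

step 1 [0.5y] swap r/2=241/9759: DF=(1 − 241/9759·(0))/(1+241/9759) = 9759/10000 ≈ 0.975900
step 2 [1y] swap r/2=395/19364: DF=(1 − 395/19364·(0.975900))/(1+395/19364) = 1921/2000 ≈ 0.960500
step 3 [1.5y] swap r/2=112/7229: DF=(1 − 112/7229·(0.975900+0.960500))/(1+112/7229) = 597/625 ≈ 0.955200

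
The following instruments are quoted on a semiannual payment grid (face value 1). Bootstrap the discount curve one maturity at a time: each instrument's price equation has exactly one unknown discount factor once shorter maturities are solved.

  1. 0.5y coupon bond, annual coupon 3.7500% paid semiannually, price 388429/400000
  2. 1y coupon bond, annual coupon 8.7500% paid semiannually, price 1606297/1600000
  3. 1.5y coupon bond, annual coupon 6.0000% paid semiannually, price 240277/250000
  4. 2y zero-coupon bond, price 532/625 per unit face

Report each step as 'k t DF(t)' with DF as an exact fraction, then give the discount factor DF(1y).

1 1/2 2383/2500
2 1 9219/10000
3 3/2 1757/2000
4 2 532/625
DF(1y) = 9219/10000 ≈ 0.921900

step 1 [0.5y] bond c/2=3/160: DF=(388429/400000 − 3/160·(0))/(1+3/160) = 2383/2500 ≈ 0.953200
step 2 [1y] bond c/2=7/160: DF=(1606297/1600000 − 7/160·(0.953200))/(1+7/160) = 9219/10000 ≈ 0.921900
step 3 [1.5y] bond c/2=3/100: DF=(240277/250000 − 3/100·(0.953200+0.921900))/(1+3/100) = 1757/2000 ≈ 0.878500
step 4 [2y] zero: DF = P = 532/625 ≈ 0.851200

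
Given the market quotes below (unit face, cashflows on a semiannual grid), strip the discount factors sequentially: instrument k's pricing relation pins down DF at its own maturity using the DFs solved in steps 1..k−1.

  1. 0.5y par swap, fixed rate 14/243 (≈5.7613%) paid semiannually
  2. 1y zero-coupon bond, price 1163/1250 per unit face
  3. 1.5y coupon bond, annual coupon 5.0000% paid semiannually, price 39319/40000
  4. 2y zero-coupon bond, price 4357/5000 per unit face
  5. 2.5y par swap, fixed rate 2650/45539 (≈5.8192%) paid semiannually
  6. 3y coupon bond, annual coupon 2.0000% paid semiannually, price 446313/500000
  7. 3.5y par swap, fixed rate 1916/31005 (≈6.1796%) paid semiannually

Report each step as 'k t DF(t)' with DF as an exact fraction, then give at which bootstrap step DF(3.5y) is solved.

1 1/2 243/250
2 1 1163/1250
3 3/2 4563/5000
4 2 4357/5000
5 5/2 347/400
6 3 8387/10000
7 7/2 2021/2500
DF(3.5y) is solved at step 7

step 1 [0.5y] swap r/2=7/243: DF=(1 − 7/243·(0))/(1+7/243) = 243/250 ≈ 0.972000
step 2 [1y] zero: DF = P = 1163/1250 ≈ 0.930400
step 3 [1.5y] bond c/2=1/40: DF=(39319/40000 − 1/40·(0.972000+0.930400))/(1+1/40) = 4563/5000 ≈ 0.912600
step 4 [2y] zero: DF = P = 4357/5000 ≈ 0.871400
step 5 [2.5y] swap r/2=1325/45539: DF=(1 − 1325/45539·(0.972000+0.930400+0.912600+0.871400))/(1+1325/45539) = 347/400 ≈ 0.867500
step 6 [3y] bond c/2=1/100: DF=(446313/500000 − 1/100·(0.972000+0.930400+0.912600+0.871400+0.867500))/(1+1/100) = 8387/10000 ≈ 0.838700
step 7 [3.5y] swap r/2=958/31005: DF=(1 − 958/31005·(0.972000+0.930400+0.912600+0.871400+0.867500+0.838700))/(1+958/31005) = 2021/2500 ≈ 0.808400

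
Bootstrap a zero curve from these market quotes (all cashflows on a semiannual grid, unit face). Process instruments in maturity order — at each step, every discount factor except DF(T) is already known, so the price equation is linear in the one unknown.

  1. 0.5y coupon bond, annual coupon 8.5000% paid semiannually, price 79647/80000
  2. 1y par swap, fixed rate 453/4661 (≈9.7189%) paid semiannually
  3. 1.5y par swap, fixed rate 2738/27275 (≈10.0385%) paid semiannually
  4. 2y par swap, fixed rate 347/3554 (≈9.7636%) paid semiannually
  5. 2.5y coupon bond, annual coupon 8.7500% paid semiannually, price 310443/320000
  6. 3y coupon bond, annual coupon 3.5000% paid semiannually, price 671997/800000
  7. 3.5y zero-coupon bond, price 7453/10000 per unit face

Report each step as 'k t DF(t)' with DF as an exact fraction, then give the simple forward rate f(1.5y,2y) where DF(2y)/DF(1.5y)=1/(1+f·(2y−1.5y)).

step 1 [0.5y] bond c/2=17/400: DF=(79647/80000 − 17/400·(0))/(1+17/400) = 191/200 ≈ 0.955000
step 2 [1y] swap r/2=453/9322: DF=(1 − 453/9322·(0.955000))/(1+453/9322) = 4547/5000 ≈ 0.909400
step 3 [1.5y] swap r/2=1369/27275: DF=(1 − 1369/27275·(0.955000+0.909400))/(1+1369/27275) = 8631/10000 ≈ 0.863100
step 4 [2y] swap r/2=347/7108: DF=(1 − 347/7108·(0.955000+0.909400+0.863100))/(1+347/7108) = 1653/2000 ≈ 0.826500
step 5 [2.5y] bond c/2=7/160: DF=(310443/320000 − 7/160·(0.955000+0.909400+0.863100+0.826500))/(1+7/160) = 1561/2000 ≈ 0.780500
step 6 [3y] bond c/2=7/400: DF=(671997/800000 − 7/400·(0.955000+0.909400+0.863100+0.826500+0.780500))/(1+7/400) = 751/1000 ≈ 0.751000
step 7 [3.5y] zero: DF = P = 7453/10000 ≈ 0.745300

1 1/2 191/200
2 1 4547/5000
3 3/2 8631/10000
4 2 1653/2000
5 5/2 1561/2000
6 3 751/1000
7 7/2 7453/10000
f(1.5y,2y) = ((8631/10000)/(1653/2000) − 1)/(1/2) = 244/2755 ≈ 8.8566%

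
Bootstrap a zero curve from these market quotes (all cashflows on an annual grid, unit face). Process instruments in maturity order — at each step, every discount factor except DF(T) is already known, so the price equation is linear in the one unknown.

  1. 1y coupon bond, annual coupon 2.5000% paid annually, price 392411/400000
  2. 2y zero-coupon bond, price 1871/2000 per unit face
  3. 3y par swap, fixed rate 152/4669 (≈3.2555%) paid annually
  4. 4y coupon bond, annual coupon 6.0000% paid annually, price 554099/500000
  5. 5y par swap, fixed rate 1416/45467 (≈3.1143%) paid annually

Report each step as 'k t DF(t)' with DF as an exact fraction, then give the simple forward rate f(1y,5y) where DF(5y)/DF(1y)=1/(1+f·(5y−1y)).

1 1 9571/10000
2 2 1871/2000
3 3 568/625
4 4 8869/10000
5 5 1073/1250
f(1y,5y) = ((9571/10000)/(1073/1250) − 1)/(4) = 987/34336 ≈ 2.8745%

step 1 [1y] bond c/1=1/40: DF=(392411/400000 − 1/40·(0))/(1+1/40) = 9571/10000 ≈ 0.957100
step 2 [2y] zero: DF = P = 1871/2000 ≈ 0.935500
step 3 [3y] swap r/1=152/4669: DF=(1 − 152/4669·(0.957100+0.935500))/(1+152/4669) = 568/625 ≈ 0.908800
step 4 [4y] bond c/1=3/50: DF=(554099/500000 − 3/50·(0.957100+0.935500+0.908800))/(1+3/50) = 8869/10000 ≈ 0.886900
step 5 [5y] swap r/1=1416/45467: DF=(1 − 1416/45467·(0.957100+0.935500+0.908800+0.886900))/(1+1416/45467) = 1073/1250 ≈ 0.858400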